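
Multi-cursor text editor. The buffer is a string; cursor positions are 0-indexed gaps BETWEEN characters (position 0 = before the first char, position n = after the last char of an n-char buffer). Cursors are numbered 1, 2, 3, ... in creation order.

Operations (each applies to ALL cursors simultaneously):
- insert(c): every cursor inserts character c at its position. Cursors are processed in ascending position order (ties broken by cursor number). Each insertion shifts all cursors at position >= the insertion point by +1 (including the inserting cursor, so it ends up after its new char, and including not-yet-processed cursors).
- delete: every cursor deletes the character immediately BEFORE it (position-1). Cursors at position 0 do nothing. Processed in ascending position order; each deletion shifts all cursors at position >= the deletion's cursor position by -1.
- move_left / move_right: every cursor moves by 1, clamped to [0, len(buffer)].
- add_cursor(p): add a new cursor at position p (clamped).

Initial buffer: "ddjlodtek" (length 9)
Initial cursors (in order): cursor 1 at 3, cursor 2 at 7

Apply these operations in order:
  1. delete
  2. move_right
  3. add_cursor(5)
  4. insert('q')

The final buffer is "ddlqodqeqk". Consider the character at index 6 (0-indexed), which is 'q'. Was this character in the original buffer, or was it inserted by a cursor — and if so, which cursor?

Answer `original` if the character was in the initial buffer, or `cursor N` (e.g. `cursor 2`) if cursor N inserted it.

After op 1 (delete): buffer="ddlodek" (len 7), cursors c1@2 c2@5, authorship .......
After op 2 (move_right): buffer="ddlodek" (len 7), cursors c1@3 c2@6, authorship .......
After op 3 (add_cursor(5)): buffer="ddlodek" (len 7), cursors c1@3 c3@5 c2@6, authorship .......
After op 4 (insert('q')): buffer="ddlqodqeqk" (len 10), cursors c1@4 c3@7 c2@9, authorship ...1..3.2.
Authorship (.=original, N=cursor N): . . . 1 . . 3 . 2 .
Index 6: author = 3

Answer: cursor 3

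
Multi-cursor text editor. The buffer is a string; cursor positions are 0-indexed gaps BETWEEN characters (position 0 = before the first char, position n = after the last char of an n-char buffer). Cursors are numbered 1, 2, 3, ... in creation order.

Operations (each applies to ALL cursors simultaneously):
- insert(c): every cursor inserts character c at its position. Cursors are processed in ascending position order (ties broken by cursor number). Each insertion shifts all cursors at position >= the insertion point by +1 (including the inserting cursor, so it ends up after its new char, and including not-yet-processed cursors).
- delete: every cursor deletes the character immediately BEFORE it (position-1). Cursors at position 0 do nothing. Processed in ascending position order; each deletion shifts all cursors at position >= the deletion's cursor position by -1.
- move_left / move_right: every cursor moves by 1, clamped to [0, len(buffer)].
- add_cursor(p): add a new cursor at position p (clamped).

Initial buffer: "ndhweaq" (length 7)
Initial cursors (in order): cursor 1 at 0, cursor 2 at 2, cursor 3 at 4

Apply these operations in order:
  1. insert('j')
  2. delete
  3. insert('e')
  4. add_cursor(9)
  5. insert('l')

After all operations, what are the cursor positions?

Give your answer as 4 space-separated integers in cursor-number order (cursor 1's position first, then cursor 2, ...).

After op 1 (insert('j')): buffer="jndjhwjeaq" (len 10), cursors c1@1 c2@4 c3@7, authorship 1..2..3...
After op 2 (delete): buffer="ndhweaq" (len 7), cursors c1@0 c2@2 c3@4, authorship .......
After op 3 (insert('e')): buffer="endehweeaq" (len 10), cursors c1@1 c2@4 c3@7, authorship 1..2..3...
After op 4 (add_cursor(9)): buffer="endehweeaq" (len 10), cursors c1@1 c2@4 c3@7 c4@9, authorship 1..2..3...
After op 5 (insert('l')): buffer="elndelhwelealq" (len 14), cursors c1@2 c2@6 c3@10 c4@13, authorship 11..22..33..4.

Answer: 2 6 10 13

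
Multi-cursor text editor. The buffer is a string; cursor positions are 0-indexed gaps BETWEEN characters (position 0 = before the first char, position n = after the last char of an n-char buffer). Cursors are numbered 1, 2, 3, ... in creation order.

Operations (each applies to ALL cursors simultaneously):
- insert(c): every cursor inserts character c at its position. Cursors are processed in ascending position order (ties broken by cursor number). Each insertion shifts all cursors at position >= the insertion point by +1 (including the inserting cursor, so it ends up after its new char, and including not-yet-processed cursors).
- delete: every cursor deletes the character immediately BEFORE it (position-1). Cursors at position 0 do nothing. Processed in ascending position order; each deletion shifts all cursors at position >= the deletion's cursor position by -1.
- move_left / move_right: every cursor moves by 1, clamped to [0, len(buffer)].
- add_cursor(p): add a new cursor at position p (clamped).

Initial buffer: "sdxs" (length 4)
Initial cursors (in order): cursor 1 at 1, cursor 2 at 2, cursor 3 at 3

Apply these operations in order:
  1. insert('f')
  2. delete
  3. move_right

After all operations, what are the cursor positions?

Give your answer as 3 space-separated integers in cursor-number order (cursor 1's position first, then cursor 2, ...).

After op 1 (insert('f')): buffer="sfdfxfs" (len 7), cursors c1@2 c2@4 c3@6, authorship .1.2.3.
After op 2 (delete): buffer="sdxs" (len 4), cursors c1@1 c2@2 c3@3, authorship ....
After op 3 (move_right): buffer="sdxs" (len 4), cursors c1@2 c2@3 c3@4, authorship ....

Answer: 2 3 4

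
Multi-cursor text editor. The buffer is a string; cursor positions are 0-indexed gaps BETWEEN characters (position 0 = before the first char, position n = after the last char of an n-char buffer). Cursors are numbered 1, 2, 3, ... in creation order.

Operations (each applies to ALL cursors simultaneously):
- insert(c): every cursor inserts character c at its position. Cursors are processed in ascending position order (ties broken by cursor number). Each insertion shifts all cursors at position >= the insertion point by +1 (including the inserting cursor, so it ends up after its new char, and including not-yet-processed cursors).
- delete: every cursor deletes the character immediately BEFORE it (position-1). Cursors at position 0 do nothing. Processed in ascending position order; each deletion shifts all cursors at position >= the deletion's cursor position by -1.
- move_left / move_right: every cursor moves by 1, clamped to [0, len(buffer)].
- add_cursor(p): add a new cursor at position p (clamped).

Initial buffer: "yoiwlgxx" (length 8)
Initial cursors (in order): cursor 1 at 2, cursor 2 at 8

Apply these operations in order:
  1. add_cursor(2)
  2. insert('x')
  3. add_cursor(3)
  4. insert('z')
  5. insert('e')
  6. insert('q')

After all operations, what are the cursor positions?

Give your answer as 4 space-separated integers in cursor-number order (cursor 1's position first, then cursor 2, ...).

Answer: 13 23 13 6

Derivation:
After op 1 (add_cursor(2)): buffer="yoiwlgxx" (len 8), cursors c1@2 c3@2 c2@8, authorship ........
After op 2 (insert('x')): buffer="yoxxiwlgxxx" (len 11), cursors c1@4 c3@4 c2@11, authorship ..13......2
After op 3 (add_cursor(3)): buffer="yoxxiwlgxxx" (len 11), cursors c4@3 c1@4 c3@4 c2@11, authorship ..13......2
After op 4 (insert('z')): buffer="yoxzxzziwlgxxxz" (len 15), cursors c4@4 c1@7 c3@7 c2@15, authorship ..14313......22
After op 5 (insert('e')): buffer="yoxzexzzeeiwlgxxxze" (len 19), cursors c4@5 c1@10 c3@10 c2@19, authorship ..14431313......222
After op 6 (insert('q')): buffer="yoxzeqxzzeeqqiwlgxxxzeq" (len 23), cursors c4@6 c1@13 c3@13 c2@23, authorship ..14443131313......2222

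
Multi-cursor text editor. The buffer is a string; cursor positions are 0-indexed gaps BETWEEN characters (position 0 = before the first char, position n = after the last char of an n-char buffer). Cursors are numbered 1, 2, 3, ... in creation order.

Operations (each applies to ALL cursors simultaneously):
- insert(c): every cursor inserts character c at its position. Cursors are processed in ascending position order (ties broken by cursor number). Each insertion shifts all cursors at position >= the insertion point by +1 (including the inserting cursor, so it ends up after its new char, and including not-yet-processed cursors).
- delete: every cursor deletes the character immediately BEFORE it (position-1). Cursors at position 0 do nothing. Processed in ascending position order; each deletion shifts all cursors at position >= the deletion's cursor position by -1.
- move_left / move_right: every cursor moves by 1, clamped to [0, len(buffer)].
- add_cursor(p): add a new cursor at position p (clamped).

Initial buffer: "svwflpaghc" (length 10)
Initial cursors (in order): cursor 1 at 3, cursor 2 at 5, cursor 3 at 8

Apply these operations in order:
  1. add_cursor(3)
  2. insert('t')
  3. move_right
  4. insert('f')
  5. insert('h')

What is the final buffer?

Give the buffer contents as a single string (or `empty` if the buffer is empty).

Answer: svwttfffhhltpfhagthfhc

Derivation:
After op 1 (add_cursor(3)): buffer="svwflpaghc" (len 10), cursors c1@3 c4@3 c2@5 c3@8, authorship ..........
After op 2 (insert('t')): buffer="svwttfltpagthc" (len 14), cursors c1@5 c4@5 c2@8 c3@12, authorship ...14..2...3..
After op 3 (move_right): buffer="svwttfltpagthc" (len 14), cursors c1@6 c4@6 c2@9 c3@13, authorship ...14..2...3..
After op 4 (insert('f')): buffer="svwttfffltpfagthfc" (len 18), cursors c1@8 c4@8 c2@12 c3@17, authorship ...14.14.2.2..3.3.
After op 5 (insert('h')): buffer="svwttfffhhltpfhagthfhc" (len 22), cursors c1@10 c4@10 c2@15 c3@21, authorship ...14.1414.2.22..3.33.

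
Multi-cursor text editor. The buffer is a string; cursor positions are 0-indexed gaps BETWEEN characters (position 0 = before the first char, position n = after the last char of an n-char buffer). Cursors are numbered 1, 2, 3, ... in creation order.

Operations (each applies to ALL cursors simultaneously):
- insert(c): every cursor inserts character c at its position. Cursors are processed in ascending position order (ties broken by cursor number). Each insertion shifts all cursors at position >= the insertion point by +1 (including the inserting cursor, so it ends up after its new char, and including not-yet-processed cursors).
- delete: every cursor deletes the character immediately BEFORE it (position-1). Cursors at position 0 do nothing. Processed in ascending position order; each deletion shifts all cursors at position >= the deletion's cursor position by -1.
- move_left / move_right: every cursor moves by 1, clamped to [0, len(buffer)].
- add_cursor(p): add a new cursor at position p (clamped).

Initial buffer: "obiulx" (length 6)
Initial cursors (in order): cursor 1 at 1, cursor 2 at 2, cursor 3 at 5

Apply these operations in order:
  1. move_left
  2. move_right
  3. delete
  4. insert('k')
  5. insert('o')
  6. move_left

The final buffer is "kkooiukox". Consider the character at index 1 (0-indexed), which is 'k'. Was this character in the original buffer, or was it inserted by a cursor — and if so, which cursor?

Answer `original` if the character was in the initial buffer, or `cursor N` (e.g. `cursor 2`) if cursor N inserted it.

Answer: cursor 2

Derivation:
After op 1 (move_left): buffer="obiulx" (len 6), cursors c1@0 c2@1 c3@4, authorship ......
After op 2 (move_right): buffer="obiulx" (len 6), cursors c1@1 c2@2 c3@5, authorship ......
After op 3 (delete): buffer="iux" (len 3), cursors c1@0 c2@0 c3@2, authorship ...
After op 4 (insert('k')): buffer="kkiukx" (len 6), cursors c1@2 c2@2 c3@5, authorship 12..3.
After op 5 (insert('o')): buffer="kkooiukox" (len 9), cursors c1@4 c2@4 c3@8, authorship 1212..33.
After op 6 (move_left): buffer="kkooiukox" (len 9), cursors c1@3 c2@3 c3@7, authorship 1212..33.
Authorship (.=original, N=cursor N): 1 2 1 2 . . 3 3 .
Index 1: author = 2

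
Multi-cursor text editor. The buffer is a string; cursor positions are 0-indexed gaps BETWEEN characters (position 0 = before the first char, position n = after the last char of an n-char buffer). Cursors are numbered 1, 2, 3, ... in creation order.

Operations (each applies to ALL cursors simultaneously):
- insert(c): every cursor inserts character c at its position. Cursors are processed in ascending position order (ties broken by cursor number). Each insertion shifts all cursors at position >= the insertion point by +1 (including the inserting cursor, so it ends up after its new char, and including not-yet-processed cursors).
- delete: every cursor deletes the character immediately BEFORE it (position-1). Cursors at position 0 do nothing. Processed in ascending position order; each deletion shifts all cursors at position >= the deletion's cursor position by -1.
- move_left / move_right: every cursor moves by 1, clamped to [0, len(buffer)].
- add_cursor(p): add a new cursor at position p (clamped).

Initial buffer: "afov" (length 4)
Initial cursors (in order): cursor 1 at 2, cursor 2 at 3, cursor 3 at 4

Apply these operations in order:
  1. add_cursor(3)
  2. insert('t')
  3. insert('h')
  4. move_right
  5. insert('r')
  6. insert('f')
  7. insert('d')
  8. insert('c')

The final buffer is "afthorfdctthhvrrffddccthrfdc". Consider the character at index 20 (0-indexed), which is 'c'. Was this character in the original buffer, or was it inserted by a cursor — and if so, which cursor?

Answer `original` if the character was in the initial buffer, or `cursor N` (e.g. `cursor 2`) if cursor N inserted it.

After op 1 (add_cursor(3)): buffer="afov" (len 4), cursors c1@2 c2@3 c4@3 c3@4, authorship ....
After op 2 (insert('t')): buffer="aftottvt" (len 8), cursors c1@3 c2@6 c4@6 c3@8, authorship ..1.24.3
After op 3 (insert('h')): buffer="afthotthhvth" (len 12), cursors c1@4 c2@9 c4@9 c3@12, authorship ..11.2424.33
After op 4 (move_right): buffer="afthotthhvth" (len 12), cursors c1@5 c2@10 c4@10 c3@12, authorship ..11.2424.33
After op 5 (insert('r')): buffer="afthortthhvrrthr" (len 16), cursors c1@6 c2@13 c4@13 c3@16, authorship ..11.12424.24333
After op 6 (insert('f')): buffer="afthorftthhvrrffthrf" (len 20), cursors c1@7 c2@16 c4@16 c3@20, authorship ..11.112424.24243333
After op 7 (insert('d')): buffer="afthorfdtthhvrrffddthrfd" (len 24), cursors c1@8 c2@19 c4@19 c3@24, authorship ..11.1112424.24242433333
After op 8 (insert('c')): buffer="afthorfdctthhvrrffddccthrfdc" (len 28), cursors c1@9 c2@22 c4@22 c3@28, authorship ..11.11112424.24242424333333
Authorship (.=original, N=cursor N): . . 1 1 . 1 1 1 1 2 4 2 4 . 2 4 2 4 2 4 2 4 3 3 3 3 3 3
Index 20: author = 2

Answer: cursor 2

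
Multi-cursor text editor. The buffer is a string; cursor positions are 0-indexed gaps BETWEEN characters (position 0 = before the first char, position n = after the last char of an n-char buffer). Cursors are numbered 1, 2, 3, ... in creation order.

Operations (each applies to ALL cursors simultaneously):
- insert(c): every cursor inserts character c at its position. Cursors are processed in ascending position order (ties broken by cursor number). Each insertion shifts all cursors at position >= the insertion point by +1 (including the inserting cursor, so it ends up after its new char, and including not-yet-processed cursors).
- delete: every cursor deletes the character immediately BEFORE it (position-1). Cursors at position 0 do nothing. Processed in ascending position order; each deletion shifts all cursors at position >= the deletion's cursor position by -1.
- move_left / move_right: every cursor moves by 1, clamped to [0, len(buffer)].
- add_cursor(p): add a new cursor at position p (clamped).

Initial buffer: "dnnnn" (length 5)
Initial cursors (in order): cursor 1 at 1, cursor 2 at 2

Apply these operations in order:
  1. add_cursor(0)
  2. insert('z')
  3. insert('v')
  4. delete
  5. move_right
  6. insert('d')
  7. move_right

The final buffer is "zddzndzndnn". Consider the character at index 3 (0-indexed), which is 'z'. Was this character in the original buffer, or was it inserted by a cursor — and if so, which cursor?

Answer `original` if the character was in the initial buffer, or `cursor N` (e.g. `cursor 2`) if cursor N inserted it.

After op 1 (add_cursor(0)): buffer="dnnnn" (len 5), cursors c3@0 c1@1 c2@2, authorship .....
After op 2 (insert('z')): buffer="zdznznnn" (len 8), cursors c3@1 c1@3 c2@5, authorship 3.1.2...
After op 3 (insert('v')): buffer="zvdzvnzvnnn" (len 11), cursors c3@2 c1@5 c2@8, authorship 33.11.22...
After op 4 (delete): buffer="zdznznnn" (len 8), cursors c3@1 c1@3 c2@5, authorship 3.1.2...
After op 5 (move_right): buffer="zdznznnn" (len 8), cursors c3@2 c1@4 c2@6, authorship 3.1.2...
After op 6 (insert('d')): buffer="zddzndzndnn" (len 11), cursors c3@3 c1@6 c2@9, authorship 3.31.12.2..
After op 7 (move_right): buffer="zddzndzndnn" (len 11), cursors c3@4 c1@7 c2@10, authorship 3.31.12.2..
Authorship (.=original, N=cursor N): 3 . 3 1 . 1 2 . 2 . .
Index 3: author = 1

Answer: cursor 1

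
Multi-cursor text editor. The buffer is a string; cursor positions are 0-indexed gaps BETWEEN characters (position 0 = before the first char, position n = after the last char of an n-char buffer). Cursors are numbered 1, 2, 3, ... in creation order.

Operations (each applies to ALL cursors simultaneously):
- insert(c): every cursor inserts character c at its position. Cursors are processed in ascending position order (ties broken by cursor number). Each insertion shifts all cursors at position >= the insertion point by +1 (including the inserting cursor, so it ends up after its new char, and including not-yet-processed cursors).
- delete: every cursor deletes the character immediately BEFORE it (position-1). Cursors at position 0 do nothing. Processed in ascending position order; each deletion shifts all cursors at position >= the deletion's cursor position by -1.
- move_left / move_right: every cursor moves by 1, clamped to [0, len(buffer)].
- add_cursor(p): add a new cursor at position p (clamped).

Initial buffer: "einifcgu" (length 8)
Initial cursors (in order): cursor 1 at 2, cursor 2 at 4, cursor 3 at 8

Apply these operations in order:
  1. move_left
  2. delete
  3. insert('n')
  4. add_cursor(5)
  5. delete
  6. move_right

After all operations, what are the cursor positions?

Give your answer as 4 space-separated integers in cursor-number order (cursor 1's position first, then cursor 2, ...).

Answer: 1 2 4 3

Derivation:
After op 1 (move_left): buffer="einifcgu" (len 8), cursors c1@1 c2@3 c3@7, authorship ........
After op 2 (delete): buffer="iifcu" (len 5), cursors c1@0 c2@1 c3@4, authorship .....
After op 3 (insert('n')): buffer="ninifcnu" (len 8), cursors c1@1 c2@3 c3@7, authorship 1.2...3.
After op 4 (add_cursor(5)): buffer="ninifcnu" (len 8), cursors c1@1 c2@3 c4@5 c3@7, authorship 1.2...3.
After op 5 (delete): buffer="iicu" (len 4), cursors c1@0 c2@1 c4@2 c3@3, authorship ....
After op 6 (move_right): buffer="iicu" (len 4), cursors c1@1 c2@2 c4@3 c3@4, authorship ....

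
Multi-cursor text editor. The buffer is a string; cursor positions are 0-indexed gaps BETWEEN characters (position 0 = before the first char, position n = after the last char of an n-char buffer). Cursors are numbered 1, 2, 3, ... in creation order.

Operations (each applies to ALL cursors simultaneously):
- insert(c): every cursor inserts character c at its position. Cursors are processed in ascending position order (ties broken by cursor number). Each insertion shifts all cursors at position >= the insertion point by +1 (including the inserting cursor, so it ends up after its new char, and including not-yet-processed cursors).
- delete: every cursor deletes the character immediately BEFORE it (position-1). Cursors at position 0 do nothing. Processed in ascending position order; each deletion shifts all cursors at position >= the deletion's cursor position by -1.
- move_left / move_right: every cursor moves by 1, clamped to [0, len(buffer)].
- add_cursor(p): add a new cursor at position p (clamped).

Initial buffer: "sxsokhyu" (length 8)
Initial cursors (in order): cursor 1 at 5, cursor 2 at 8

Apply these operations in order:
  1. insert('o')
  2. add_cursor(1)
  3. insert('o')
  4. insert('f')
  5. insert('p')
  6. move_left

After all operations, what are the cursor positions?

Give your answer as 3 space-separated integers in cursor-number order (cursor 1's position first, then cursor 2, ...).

After op 1 (insert('o')): buffer="sxsokohyuo" (len 10), cursors c1@6 c2@10, authorship .....1...2
After op 2 (add_cursor(1)): buffer="sxsokohyuo" (len 10), cursors c3@1 c1@6 c2@10, authorship .....1...2
After op 3 (insert('o')): buffer="soxsokoohyuoo" (len 13), cursors c3@2 c1@8 c2@13, authorship .3....11...22
After op 4 (insert('f')): buffer="sofxsokoofhyuoof" (len 16), cursors c3@3 c1@10 c2@16, authorship .33....111...222
After op 5 (insert('p')): buffer="sofpxsokoofphyuoofp" (len 19), cursors c3@4 c1@12 c2@19, authorship .333....1111...2222
After op 6 (move_left): buffer="sofpxsokoofphyuoofp" (len 19), cursors c3@3 c1@11 c2@18, authorship .333....1111...2222

Answer: 11 18 3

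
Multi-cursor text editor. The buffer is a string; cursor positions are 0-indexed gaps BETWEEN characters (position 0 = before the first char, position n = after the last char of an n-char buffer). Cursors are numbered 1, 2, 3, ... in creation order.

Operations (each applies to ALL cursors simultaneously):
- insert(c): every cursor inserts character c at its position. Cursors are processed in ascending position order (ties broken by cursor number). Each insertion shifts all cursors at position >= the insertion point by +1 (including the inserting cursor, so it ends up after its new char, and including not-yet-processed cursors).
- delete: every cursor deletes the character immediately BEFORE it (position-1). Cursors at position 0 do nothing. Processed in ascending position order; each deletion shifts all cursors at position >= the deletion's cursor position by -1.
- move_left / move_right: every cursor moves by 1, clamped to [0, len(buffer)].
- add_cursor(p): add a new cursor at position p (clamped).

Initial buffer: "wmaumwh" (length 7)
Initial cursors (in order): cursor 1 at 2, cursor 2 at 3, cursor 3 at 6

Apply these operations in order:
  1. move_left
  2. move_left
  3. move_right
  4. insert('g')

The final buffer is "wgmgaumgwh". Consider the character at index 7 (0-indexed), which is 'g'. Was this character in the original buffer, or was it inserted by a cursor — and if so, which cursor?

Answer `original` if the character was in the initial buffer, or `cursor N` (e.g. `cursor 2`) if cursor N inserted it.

After op 1 (move_left): buffer="wmaumwh" (len 7), cursors c1@1 c2@2 c3@5, authorship .......
After op 2 (move_left): buffer="wmaumwh" (len 7), cursors c1@0 c2@1 c3@4, authorship .......
After op 3 (move_right): buffer="wmaumwh" (len 7), cursors c1@1 c2@2 c3@5, authorship .......
After op 4 (insert('g')): buffer="wgmgaumgwh" (len 10), cursors c1@2 c2@4 c3@8, authorship .1.2...3..
Authorship (.=original, N=cursor N): . 1 . 2 . . . 3 . .
Index 7: author = 3

Answer: cursor 3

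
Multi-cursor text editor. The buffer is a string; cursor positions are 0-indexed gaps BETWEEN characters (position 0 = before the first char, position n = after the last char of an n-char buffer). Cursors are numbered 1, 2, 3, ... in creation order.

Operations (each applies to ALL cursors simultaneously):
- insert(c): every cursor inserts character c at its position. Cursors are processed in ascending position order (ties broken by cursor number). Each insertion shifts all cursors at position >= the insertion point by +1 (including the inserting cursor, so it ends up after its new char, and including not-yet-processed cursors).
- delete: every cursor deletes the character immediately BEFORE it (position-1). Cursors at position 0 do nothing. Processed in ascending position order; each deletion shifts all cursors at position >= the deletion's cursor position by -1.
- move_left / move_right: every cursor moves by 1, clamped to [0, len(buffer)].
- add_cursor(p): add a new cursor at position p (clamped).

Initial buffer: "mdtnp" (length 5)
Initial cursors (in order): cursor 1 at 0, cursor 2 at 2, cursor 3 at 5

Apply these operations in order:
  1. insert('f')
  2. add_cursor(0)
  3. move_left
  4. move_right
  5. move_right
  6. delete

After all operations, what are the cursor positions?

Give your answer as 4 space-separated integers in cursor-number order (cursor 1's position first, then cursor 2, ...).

After op 1 (insert('f')): buffer="fmdftnpf" (len 8), cursors c1@1 c2@4 c3@8, authorship 1..2...3
After op 2 (add_cursor(0)): buffer="fmdftnpf" (len 8), cursors c4@0 c1@1 c2@4 c3@8, authorship 1..2...3
After op 3 (move_left): buffer="fmdftnpf" (len 8), cursors c1@0 c4@0 c2@3 c3@7, authorship 1..2...3
After op 4 (move_right): buffer="fmdftnpf" (len 8), cursors c1@1 c4@1 c2@4 c3@8, authorship 1..2...3
After op 5 (move_right): buffer="fmdftnpf" (len 8), cursors c1@2 c4@2 c2@5 c3@8, authorship 1..2...3
After op 6 (delete): buffer="dfnp" (len 4), cursors c1@0 c4@0 c2@2 c3@4, authorship .2..

Answer: 0 2 4 0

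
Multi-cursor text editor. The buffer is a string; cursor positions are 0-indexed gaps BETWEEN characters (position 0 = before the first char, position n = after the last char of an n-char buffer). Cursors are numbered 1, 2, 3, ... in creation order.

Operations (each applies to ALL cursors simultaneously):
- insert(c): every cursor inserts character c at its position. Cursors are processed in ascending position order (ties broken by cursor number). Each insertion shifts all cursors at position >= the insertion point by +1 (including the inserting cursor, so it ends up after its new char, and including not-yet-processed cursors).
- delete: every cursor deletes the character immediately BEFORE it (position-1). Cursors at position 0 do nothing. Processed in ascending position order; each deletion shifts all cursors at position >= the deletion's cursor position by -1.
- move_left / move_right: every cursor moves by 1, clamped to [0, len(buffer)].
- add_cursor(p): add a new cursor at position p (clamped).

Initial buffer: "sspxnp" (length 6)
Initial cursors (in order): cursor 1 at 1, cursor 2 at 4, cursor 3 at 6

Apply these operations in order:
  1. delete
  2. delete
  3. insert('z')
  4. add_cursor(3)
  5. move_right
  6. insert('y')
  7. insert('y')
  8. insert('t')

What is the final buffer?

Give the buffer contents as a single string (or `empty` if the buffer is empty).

After op 1 (delete): buffer="spn" (len 3), cursors c1@0 c2@2 c3@3, authorship ...
After op 2 (delete): buffer="s" (len 1), cursors c1@0 c2@1 c3@1, authorship .
After op 3 (insert('z')): buffer="zszz" (len 4), cursors c1@1 c2@4 c3@4, authorship 1.23
After op 4 (add_cursor(3)): buffer="zszz" (len 4), cursors c1@1 c4@3 c2@4 c3@4, authorship 1.23
After op 5 (move_right): buffer="zszz" (len 4), cursors c1@2 c2@4 c3@4 c4@4, authorship 1.23
After op 6 (insert('y')): buffer="zsyzzyyy" (len 8), cursors c1@3 c2@8 c3@8 c4@8, authorship 1.123234
After op 7 (insert('y')): buffer="zsyyzzyyyyyy" (len 12), cursors c1@4 c2@12 c3@12 c4@12, authorship 1.1123234234
After op 8 (insert('t')): buffer="zsyytzzyyyyyyttt" (len 16), cursors c1@5 c2@16 c3@16 c4@16, authorship 1.11123234234234

Answer: zsyytzzyyyyyyttt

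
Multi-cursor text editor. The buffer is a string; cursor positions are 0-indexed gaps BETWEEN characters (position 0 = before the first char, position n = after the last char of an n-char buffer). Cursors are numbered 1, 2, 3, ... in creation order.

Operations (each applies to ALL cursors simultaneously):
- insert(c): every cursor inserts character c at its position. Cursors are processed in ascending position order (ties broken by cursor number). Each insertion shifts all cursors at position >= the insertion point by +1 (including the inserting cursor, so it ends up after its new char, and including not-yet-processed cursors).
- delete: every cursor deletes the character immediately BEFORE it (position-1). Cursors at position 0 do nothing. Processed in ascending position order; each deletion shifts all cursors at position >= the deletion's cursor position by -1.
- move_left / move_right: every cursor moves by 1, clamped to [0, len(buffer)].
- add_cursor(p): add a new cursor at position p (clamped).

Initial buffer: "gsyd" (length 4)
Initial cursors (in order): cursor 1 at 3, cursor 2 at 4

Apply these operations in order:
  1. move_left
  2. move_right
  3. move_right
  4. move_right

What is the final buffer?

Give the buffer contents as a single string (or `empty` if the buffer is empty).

Answer: gsyd

Derivation:
After op 1 (move_left): buffer="gsyd" (len 4), cursors c1@2 c2@3, authorship ....
After op 2 (move_right): buffer="gsyd" (len 4), cursors c1@3 c2@4, authorship ....
After op 3 (move_right): buffer="gsyd" (len 4), cursors c1@4 c2@4, authorship ....
After op 4 (move_right): buffer="gsyd" (len 4), cursors c1@4 c2@4, authorship ....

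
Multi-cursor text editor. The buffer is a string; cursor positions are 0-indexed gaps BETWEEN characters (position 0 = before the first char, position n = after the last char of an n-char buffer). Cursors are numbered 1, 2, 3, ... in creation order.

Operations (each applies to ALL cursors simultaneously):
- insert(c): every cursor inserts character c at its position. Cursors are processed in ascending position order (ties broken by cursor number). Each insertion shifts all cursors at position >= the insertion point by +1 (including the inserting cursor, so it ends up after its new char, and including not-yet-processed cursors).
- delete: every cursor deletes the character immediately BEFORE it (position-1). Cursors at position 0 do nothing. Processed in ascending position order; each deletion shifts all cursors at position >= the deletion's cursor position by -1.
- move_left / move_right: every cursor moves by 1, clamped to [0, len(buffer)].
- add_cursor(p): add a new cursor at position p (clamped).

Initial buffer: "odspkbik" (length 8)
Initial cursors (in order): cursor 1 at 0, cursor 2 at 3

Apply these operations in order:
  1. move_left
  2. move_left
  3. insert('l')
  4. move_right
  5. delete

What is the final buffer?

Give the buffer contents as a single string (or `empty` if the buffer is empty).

After op 1 (move_left): buffer="odspkbik" (len 8), cursors c1@0 c2@2, authorship ........
After op 2 (move_left): buffer="odspkbik" (len 8), cursors c1@0 c2@1, authorship ........
After op 3 (insert('l')): buffer="loldspkbik" (len 10), cursors c1@1 c2@3, authorship 1.2.......
After op 4 (move_right): buffer="loldspkbik" (len 10), cursors c1@2 c2@4, authorship 1.2.......
After op 5 (delete): buffer="llspkbik" (len 8), cursors c1@1 c2@2, authorship 12......

Answer: llspkbik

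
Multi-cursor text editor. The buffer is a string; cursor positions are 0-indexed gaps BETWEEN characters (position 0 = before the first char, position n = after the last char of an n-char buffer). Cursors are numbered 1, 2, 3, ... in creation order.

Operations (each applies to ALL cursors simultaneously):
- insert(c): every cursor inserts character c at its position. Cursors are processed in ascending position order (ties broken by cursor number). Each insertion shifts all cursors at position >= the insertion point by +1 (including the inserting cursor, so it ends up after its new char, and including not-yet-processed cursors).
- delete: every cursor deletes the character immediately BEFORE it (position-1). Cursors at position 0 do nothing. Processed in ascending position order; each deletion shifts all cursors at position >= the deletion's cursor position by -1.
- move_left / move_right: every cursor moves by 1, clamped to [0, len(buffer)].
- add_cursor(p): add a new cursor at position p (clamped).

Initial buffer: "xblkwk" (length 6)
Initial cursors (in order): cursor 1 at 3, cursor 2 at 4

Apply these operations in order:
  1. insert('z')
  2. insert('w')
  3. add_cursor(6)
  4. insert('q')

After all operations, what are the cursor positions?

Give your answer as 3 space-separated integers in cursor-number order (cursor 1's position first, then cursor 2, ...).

After op 1 (insert('z')): buffer="xblzkzwk" (len 8), cursors c1@4 c2@6, authorship ...1.2..
After op 2 (insert('w')): buffer="xblzwkzwwk" (len 10), cursors c1@5 c2@8, authorship ...11.22..
After op 3 (add_cursor(6)): buffer="xblzwkzwwk" (len 10), cursors c1@5 c3@6 c2@8, authorship ...11.22..
After op 4 (insert('q')): buffer="xblzwqkqzwqwk" (len 13), cursors c1@6 c3@8 c2@11, authorship ...111.3222..

Answer: 6 11 8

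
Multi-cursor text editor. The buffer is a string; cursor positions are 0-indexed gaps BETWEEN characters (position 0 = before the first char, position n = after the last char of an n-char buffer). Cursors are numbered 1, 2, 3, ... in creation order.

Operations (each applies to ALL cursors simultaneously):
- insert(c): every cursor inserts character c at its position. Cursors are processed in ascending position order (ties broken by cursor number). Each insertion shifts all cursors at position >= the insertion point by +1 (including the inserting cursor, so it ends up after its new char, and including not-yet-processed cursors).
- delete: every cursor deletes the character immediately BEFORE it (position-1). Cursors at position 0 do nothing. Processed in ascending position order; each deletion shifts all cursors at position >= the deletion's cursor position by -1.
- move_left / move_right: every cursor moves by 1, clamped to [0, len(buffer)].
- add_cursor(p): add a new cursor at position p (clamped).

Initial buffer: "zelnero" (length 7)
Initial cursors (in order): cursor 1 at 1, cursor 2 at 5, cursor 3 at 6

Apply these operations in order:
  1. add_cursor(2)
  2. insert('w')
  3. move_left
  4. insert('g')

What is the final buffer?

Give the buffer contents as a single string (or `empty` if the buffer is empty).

Answer: zgwegwlnegwrgwo

Derivation:
After op 1 (add_cursor(2)): buffer="zelnero" (len 7), cursors c1@1 c4@2 c2@5 c3@6, authorship .......
After op 2 (insert('w')): buffer="zwewlnewrwo" (len 11), cursors c1@2 c4@4 c2@8 c3@10, authorship .1.4...2.3.
After op 3 (move_left): buffer="zwewlnewrwo" (len 11), cursors c1@1 c4@3 c2@7 c3@9, authorship .1.4...2.3.
After op 4 (insert('g')): buffer="zgwegwlnegwrgwo" (len 15), cursors c1@2 c4@5 c2@10 c3@13, authorship .11.44...22.33.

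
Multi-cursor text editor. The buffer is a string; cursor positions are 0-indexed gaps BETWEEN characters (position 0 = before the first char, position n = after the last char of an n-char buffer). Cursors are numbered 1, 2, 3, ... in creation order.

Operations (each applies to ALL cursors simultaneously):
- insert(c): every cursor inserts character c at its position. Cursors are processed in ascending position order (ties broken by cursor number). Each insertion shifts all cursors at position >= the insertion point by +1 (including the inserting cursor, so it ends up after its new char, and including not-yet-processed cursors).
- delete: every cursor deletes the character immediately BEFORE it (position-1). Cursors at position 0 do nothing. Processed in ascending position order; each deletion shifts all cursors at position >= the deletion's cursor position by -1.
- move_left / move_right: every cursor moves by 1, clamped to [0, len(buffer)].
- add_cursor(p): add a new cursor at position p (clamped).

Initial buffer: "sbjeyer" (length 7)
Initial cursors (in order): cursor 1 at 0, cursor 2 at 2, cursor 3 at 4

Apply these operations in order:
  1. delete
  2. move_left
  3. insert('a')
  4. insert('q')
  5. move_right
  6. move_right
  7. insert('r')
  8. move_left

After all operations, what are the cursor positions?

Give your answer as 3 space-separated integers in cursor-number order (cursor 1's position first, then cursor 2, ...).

Answer: 7 7 11

Derivation:
After op 1 (delete): buffer="sjyer" (len 5), cursors c1@0 c2@1 c3@2, authorship .....
After op 2 (move_left): buffer="sjyer" (len 5), cursors c1@0 c2@0 c3@1, authorship .....
After op 3 (insert('a')): buffer="aasajyer" (len 8), cursors c1@2 c2@2 c3@4, authorship 12.3....
After op 4 (insert('q')): buffer="aaqqsaqjyer" (len 11), cursors c1@4 c2@4 c3@7, authorship 1212.33....
After op 5 (move_right): buffer="aaqqsaqjyer" (len 11), cursors c1@5 c2@5 c3@8, authorship 1212.33....
After op 6 (move_right): buffer="aaqqsaqjyer" (len 11), cursors c1@6 c2@6 c3@9, authorship 1212.33....
After op 7 (insert('r')): buffer="aaqqsarrqjyrer" (len 14), cursors c1@8 c2@8 c3@12, authorship 1212.3123..3..
After op 8 (move_left): buffer="aaqqsarrqjyrer" (len 14), cursors c1@7 c2@7 c3@11, authorship 1212.3123..3..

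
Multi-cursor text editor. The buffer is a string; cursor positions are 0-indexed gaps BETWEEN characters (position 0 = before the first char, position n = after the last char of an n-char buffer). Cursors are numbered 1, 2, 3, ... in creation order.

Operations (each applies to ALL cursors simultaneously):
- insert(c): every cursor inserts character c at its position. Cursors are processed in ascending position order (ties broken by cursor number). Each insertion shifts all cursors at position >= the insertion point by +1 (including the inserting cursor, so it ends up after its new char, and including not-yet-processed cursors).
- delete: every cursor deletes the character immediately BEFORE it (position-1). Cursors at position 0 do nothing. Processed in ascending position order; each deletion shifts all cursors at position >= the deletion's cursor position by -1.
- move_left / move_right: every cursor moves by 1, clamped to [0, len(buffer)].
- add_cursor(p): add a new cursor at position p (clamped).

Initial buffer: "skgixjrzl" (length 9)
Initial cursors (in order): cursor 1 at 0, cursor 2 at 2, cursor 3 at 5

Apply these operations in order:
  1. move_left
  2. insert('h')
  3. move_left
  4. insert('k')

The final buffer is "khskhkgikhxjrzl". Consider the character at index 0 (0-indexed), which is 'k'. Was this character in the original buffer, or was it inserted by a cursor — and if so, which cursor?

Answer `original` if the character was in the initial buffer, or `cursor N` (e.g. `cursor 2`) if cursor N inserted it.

After op 1 (move_left): buffer="skgixjrzl" (len 9), cursors c1@0 c2@1 c3@4, authorship .........
After op 2 (insert('h')): buffer="hshkgihxjrzl" (len 12), cursors c1@1 c2@3 c3@7, authorship 1.2...3.....
After op 3 (move_left): buffer="hshkgihxjrzl" (len 12), cursors c1@0 c2@2 c3@6, authorship 1.2...3.....
After op 4 (insert('k')): buffer="khskhkgikhxjrzl" (len 15), cursors c1@1 c2@4 c3@9, authorship 11.22...33.....
Authorship (.=original, N=cursor N): 1 1 . 2 2 . . . 3 3 . . . . .
Index 0: author = 1

Answer: cursor 1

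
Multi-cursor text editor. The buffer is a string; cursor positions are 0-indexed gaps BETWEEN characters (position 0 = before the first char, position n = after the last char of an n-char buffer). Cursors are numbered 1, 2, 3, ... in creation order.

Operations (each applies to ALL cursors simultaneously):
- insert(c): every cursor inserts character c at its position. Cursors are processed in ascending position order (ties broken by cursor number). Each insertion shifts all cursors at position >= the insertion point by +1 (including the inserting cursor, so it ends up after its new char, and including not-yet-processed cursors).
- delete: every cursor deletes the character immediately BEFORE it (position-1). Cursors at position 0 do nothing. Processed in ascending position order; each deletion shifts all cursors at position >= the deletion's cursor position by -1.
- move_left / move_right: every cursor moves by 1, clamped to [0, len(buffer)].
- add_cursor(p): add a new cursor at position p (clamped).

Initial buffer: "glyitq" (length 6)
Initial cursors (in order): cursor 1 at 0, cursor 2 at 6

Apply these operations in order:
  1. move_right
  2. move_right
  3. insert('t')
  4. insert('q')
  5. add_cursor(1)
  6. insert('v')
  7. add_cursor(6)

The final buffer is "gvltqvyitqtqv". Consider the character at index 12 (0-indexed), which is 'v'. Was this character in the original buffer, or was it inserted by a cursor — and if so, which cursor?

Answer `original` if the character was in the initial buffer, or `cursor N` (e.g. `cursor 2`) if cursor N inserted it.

Answer: cursor 2

Derivation:
After op 1 (move_right): buffer="glyitq" (len 6), cursors c1@1 c2@6, authorship ......
After op 2 (move_right): buffer="glyitq" (len 6), cursors c1@2 c2@6, authorship ......
After op 3 (insert('t')): buffer="gltyitqt" (len 8), cursors c1@3 c2@8, authorship ..1....2
After op 4 (insert('q')): buffer="gltqyitqtq" (len 10), cursors c1@4 c2@10, authorship ..11....22
After op 5 (add_cursor(1)): buffer="gltqyitqtq" (len 10), cursors c3@1 c1@4 c2@10, authorship ..11....22
After op 6 (insert('v')): buffer="gvltqvyitqtqv" (len 13), cursors c3@2 c1@6 c2@13, authorship .3.111....222
After op 7 (add_cursor(6)): buffer="gvltqvyitqtqv" (len 13), cursors c3@2 c1@6 c4@6 c2@13, authorship .3.111....222
Authorship (.=original, N=cursor N): . 3 . 1 1 1 . . . . 2 2 2
Index 12: author = 2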